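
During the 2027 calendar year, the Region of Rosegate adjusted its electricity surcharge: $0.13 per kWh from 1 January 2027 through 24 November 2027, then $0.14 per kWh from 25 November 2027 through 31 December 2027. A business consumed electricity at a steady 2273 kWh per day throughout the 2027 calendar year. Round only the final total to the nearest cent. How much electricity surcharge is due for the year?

$108,694.86

1 January – 24 November 2027: 328 days × 2273 kWh/day = 745,544 kWh at $0.13/kWh → $96,920.72
25 November – 31 December 2027: 37 days × 2273 kWh/day = 84,101 kWh at $0.14/kWh → $11,774.14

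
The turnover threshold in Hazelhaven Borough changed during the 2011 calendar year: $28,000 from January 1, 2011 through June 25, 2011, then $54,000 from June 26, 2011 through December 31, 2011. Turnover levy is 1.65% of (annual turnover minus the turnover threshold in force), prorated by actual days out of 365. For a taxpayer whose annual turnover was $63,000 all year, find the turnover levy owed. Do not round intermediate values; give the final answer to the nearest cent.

$355.36

January 1 – June 25, 2011: 176 days, exemption $28,000 → ($63,000 − $28,000) × 1.65% × 176/365 = $278.4658
June 26 – December 31, 2011: 189 days, exemption $54,000 → ($63,000 − $54,000) × 1.65% × 189/365 = $76.8945
Total = $355.3603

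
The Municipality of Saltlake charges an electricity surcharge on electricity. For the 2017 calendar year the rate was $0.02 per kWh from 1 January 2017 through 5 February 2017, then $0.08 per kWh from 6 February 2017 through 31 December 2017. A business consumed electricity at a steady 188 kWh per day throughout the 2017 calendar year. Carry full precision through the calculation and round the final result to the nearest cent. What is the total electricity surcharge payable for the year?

1 January – 5 February 2017: 36 days × 188 kWh/day = 6,768 kWh at $0.02/kWh → $135.36
6 February – 31 December 2017: 329 days × 188 kWh/day = 61,852 kWh at $0.08/kWh → $4,948.16

$5,083.52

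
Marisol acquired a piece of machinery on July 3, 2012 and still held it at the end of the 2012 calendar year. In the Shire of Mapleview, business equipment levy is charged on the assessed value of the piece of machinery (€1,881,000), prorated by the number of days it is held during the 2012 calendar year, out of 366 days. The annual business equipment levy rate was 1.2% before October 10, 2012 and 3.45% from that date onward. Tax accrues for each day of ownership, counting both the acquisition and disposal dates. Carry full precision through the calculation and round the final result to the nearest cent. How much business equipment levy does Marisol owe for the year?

July 3 – October 9, 2012: 99 days at 1.2% → €1,881,000 × 1.2% × 99/366 = €6,105.5410
October 10 – December 31, 2012: 83 days at 3.45% → €1,881,000 × 3.45% × 83/366 = €14,716.5123
Total = €20,822.0533

€20,822.05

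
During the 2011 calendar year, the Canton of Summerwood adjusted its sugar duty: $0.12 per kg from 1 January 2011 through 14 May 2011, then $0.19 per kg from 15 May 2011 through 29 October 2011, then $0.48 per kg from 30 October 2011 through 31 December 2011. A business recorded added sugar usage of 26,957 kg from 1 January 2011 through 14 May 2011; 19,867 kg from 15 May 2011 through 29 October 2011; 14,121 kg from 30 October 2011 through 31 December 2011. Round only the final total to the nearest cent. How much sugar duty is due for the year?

$13,787.65

1 January – 14 May 2011: 26,957 kg at $0.12/kg → $3,234.84
15 May – 29 October 2011: 19,867 kg at $0.19/kg → $3,774.73
30 October – 31 December 2011: 14,121 kg at $0.48/kg → $6,778.08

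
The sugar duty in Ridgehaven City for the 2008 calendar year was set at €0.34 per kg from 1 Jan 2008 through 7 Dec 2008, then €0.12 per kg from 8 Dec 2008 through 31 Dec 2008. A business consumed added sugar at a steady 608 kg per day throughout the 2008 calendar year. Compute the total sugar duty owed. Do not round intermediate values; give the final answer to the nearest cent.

€72,449.28

1 Jan – 7 Dec 2008: 342 days × 608 kg/day = 207,936 kg at €0.34/kg → €70,698.24
8 Dec – 31 Dec 2008: 24 days × 608 kg/day = 14,592 kg at €0.12/kg → €1,751.04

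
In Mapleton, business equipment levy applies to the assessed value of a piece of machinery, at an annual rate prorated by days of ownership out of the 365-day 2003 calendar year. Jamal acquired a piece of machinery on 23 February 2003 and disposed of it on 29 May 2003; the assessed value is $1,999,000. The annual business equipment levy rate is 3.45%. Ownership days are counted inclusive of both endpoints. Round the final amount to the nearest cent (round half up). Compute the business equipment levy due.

Days held (23 February – 29 May 2003): 96 out of 365
Tax = $1,999,000 × 3.45% × 96/365 = $18,138.8712

$18,138.87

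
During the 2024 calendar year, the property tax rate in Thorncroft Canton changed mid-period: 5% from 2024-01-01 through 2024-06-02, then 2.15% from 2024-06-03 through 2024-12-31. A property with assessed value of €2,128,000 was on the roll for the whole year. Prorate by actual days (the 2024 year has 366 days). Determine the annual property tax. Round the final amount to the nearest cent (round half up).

€71,270.56

2024-01-01 to 2024-06-02: 154 days at 5% → €2,128,000 × 5% × 154/366 = €44,769.3989
2024-06-03 to 2024-12-31: 212 days at 2.15% → €2,128,000 × 2.15% × 212/366 = €26,501.1585
Total = €71,270.5574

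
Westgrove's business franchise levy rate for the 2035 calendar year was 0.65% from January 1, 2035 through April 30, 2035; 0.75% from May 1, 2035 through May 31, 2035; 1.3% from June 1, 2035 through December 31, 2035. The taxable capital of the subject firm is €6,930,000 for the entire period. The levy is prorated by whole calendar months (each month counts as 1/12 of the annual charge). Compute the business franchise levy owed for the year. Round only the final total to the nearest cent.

€71,898.75

January 1 – April 30, 2035: 4 months at 0.65% → €6,930,000 × 0.65% × 4/12 = €15,015.0000
May 1 – May 31, 2035: 1 month at 0.75% → €6,930,000 × 0.75% × 1/12 = €4,331.2500
June 1 – December 31, 2035: 7 months at 1.3% → €6,930,000 × 1.3% × 7/12 = €52,552.5000
Total = €71,898.7500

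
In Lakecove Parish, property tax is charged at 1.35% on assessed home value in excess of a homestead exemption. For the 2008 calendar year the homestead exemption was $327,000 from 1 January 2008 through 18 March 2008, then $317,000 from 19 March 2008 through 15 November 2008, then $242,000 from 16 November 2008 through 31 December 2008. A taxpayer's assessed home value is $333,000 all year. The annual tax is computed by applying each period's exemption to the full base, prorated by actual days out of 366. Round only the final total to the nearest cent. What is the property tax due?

$314.48

1 January – 18 March 2008: 78 days, exemption $327,000 → ($333,000 − $327,000) × 1.35% × 78/366 = $17.2623
19 March – 15 November 2008: 242 days, exemption $317,000 → ($333,000 − $317,000) × 1.35% × 242/366 = $142.8197
16 November – 31 December 2008: 46 days, exemption $242,000 → ($333,000 − $242,000) × 1.35% × 46/366 = $154.4016
Total = $314.4836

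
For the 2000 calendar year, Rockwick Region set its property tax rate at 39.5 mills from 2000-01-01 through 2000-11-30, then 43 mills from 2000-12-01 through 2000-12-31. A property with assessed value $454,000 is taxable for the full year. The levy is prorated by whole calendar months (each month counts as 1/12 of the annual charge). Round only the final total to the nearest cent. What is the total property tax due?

2000-01-01 to 2000-11-30: 11 months at 39.5 mills → $454,000 × 3.95% × 11/12 = $16,438.5833
2000-12-01 to 2000-12-31: 1 month at 43 mills → $454,000 × 4.3% × 1/12 = $1,626.8333
Total = $18,065.4167

$18,065.42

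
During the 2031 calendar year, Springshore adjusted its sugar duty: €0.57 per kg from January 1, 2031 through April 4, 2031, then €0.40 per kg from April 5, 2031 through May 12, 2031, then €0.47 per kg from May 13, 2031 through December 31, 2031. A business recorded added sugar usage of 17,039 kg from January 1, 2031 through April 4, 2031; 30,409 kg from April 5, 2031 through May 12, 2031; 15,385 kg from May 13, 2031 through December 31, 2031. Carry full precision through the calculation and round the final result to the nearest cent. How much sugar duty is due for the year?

January 1 – April 4, 2031: 17,039 kg at €0.57/kg → €9,712.23
April 5 – May 12, 2031: 30,409 kg at €0.40/kg → €12,163.60
May 13 – December 31, 2031: 15,385 kg at €0.47/kg → €7,230.95

€29,106.78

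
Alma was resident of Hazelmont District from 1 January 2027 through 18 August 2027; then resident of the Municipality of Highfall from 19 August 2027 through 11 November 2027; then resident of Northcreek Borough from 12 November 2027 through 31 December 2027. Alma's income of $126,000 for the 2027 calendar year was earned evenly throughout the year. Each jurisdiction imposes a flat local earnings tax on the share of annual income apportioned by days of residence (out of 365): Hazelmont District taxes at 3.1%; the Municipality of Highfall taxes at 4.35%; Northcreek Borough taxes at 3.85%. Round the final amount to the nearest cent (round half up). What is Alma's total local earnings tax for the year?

Hazelmont District, 1 January – 18 August 2027: 230 days → $126,000 × 3.1% × 230/365 = $2,461.3151
The Municipality of Highfall, 19 August – 11 November 2027: 85 days → $126,000 × 4.35% × 85/365 = $1,276.3973
Northcreek Borough, 12 November – 31 December 2027: 50 days → $126,000 × 3.85% × 50/365 = $664.5205
Total = $4,402.2329

$4,402.23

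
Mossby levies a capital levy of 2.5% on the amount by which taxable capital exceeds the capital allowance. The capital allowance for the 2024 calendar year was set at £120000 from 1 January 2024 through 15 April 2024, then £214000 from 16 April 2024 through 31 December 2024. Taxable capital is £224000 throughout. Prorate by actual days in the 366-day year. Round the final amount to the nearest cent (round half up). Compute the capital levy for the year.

£930.60

1 January – 15 April 2024: 106 days, exemption £120000 → (£224000 − £120000) × 2.5% × 106/366 = £753.0055
16 April – 31 December 2024: 260 days, exemption £214000 → (£224000 − £214000) × 2.5% × 260/366 = £177.5956
Total = £930.6011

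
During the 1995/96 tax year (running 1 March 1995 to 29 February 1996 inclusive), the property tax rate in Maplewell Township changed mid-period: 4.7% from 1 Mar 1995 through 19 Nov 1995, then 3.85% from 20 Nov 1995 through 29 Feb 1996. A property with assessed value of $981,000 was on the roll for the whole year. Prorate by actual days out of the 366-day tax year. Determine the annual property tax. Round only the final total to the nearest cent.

1 Mar – 19 Nov 1995: 264 days at 4.7% → $981,000 × 4.7% × 264/366 = $33,257.5082
20 Nov 1995 – 29 Feb 1996: 102 days at 3.85% → $981,000 × 3.85% × 102/366 = $10,525.6475
Total = $43,783.1557

$43,783.16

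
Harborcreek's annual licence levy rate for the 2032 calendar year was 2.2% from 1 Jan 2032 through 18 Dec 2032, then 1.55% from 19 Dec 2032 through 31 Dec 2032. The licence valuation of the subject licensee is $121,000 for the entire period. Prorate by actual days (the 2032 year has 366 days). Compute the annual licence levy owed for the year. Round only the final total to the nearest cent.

1 Jan – 18 Dec 2032: 353 days at 2.2% → $121,000 × 2.2% × 353/366 = $2,567.4481
19 Dec – 31 Dec 2032: 13 days at 1.55% → $121,000 × 1.55% × 13/366 = $66.6161
Total = $2,634.0642

$2,634.06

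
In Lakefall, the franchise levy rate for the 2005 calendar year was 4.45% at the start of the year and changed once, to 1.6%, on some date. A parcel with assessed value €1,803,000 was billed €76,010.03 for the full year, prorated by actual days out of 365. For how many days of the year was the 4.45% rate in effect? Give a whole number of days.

Let d = days at the first rate; then 365 − d days at the second rate.
€1,803,000 × [4.45%·d + 1.6%·(365−d)] / 365 = €76,010.03
Solving gives d = 335, so the new rate took effect on 2 Dec 2005.

335 days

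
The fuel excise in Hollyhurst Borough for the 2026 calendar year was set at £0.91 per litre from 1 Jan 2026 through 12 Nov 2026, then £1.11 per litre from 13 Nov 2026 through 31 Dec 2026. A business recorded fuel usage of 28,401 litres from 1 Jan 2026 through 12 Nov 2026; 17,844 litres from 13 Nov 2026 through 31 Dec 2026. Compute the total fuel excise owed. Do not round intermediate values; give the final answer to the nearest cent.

£45,651.75

1 Jan – 12 Nov 2026: 28,401 litres at £0.91/litre → £25,844.91
13 Nov – 31 Dec 2026: 17,844 litres at £1.11/litre → £19,806.84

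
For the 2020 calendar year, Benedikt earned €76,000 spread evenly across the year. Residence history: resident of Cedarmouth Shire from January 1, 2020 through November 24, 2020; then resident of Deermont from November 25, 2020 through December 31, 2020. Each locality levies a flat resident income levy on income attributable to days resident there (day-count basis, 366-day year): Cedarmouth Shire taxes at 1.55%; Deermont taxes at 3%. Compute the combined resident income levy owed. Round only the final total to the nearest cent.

Cedarmouth Shire, January 1 – November 24, 2020: 329 days → €76,000 × 1.55% × 329/366 = €1,058.9126
Deermont, November 25 – December 31, 2020: 37 days → €76,000 × 3% × 37/366 = €230.4918
Total = €1,289.4044

€1,289.40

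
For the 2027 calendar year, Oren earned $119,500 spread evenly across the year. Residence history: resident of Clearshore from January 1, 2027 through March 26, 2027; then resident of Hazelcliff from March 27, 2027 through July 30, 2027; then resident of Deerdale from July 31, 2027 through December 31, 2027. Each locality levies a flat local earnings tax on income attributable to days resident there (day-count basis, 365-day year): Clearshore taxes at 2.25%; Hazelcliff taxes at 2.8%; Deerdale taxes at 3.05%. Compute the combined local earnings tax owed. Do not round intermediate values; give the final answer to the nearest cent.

Clearshore, January 1 – March 26, 2027: 85 days → $119,500 × 2.25% × 85/365 = $626.1473
Hazelcliff, March 27 – July 30, 2027: 126 days → $119,500 × 2.8% × 126/365 = $1,155.0575
Deerdale, July 31 – December 31, 2027: 154 days → $119,500 × 3.05% × 154/365 = $1,537.7849
Total = $3,318.9897

$3,318.99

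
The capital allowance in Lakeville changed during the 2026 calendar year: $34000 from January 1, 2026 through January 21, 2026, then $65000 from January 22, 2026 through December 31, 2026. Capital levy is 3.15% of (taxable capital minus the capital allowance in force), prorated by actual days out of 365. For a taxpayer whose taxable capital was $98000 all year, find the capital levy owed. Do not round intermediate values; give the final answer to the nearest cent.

January 1 – January 21, 2026: 21 days, exemption $34000 → ($98000 − $34000) × 3.15% × 21/365 = $115.9890
January 22 – December 31, 2026: 344 days, exemption $65000 → ($98000 − $65000) × 3.15% × 344/365 = $979.6932
Total = $1095.6822

$1095.68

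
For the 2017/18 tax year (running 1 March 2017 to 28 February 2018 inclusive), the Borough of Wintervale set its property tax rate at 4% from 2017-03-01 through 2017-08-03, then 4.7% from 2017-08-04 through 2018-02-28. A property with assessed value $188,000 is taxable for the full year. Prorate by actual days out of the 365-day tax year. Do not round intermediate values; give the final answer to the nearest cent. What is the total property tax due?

$8,273.55

2017-03-01 to 2017-08-03: 156 days at 4% → $188,000 × 4% × 156/365 = $3,214.0274
2017-08-04 to 2018-02-28: 209 days at 4.7% → $188,000 × 4.7% × 209/365 = $5,059.5178
Total = $8,273.5452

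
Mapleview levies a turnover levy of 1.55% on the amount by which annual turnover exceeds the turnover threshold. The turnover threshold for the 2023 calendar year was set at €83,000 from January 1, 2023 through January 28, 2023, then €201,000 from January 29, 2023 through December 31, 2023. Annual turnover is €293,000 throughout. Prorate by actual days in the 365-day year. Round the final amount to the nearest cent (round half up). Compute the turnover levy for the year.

€1,566.31

January 1 – January 28, 2023: 28 days, exemption €83,000 → (€293,000 − €83,000) × 1.55% × 28/365 = €249.6986
January 29 – December 31, 2023: 337 days, exemption €201,000 → (€293,000 − €201,000) × 1.55% × 337/365 = €1,316.6082
Total = €1,566.3068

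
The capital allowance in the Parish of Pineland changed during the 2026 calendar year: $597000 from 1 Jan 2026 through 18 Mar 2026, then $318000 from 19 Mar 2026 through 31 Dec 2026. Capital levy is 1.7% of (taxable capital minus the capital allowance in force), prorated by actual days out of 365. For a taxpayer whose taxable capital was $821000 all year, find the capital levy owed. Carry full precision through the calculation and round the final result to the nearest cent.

1 Jan – 18 Mar 2026: 77 days, exemption $597000 → ($821000 − $597000) × 1.7% × 77/365 = $803.3315
19 Mar – 31 Dec 2026: 288 days, exemption $318000 → ($821000 − $318000) × 1.7% × 288/365 = $6747.0904
Total = $7550.4219

$7550.42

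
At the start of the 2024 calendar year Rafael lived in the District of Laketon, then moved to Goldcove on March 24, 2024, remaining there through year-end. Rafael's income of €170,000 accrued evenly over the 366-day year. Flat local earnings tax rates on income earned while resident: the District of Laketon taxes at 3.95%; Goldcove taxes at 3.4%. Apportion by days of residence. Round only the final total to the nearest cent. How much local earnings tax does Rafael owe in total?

The District of Laketon, January 1 – March 23, 2024: 83 days → €170,000 × 3.95% × 83/366 = €1,522.8005
Goldcove, March 24 – December 31, 2024: 283 days → €170,000 × 3.4% × 283/366 = €4,469.2350
Total = €5,992.0355

€5,992.04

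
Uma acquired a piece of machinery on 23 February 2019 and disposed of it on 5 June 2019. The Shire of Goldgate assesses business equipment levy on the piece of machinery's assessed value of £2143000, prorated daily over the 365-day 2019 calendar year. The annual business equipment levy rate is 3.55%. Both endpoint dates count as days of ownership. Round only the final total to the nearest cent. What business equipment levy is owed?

Days held (23 February – 5 June 2019): 103 out of 365
Tax = £2143000 × 3.55% × 103/365 = £21468.1630

£21468.16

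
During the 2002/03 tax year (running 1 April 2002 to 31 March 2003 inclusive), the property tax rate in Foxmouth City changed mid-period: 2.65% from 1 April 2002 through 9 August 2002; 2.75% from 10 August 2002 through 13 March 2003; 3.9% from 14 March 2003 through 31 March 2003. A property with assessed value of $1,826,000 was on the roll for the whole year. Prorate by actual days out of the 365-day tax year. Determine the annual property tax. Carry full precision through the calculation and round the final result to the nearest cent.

1 April – 9 August 2002: 131 days at 2.65% → $1,826,000 × 2.65% × 131/365 = $17,367.0110
10 August 2002 – 13 March 2003: 216 days at 2.75% → $1,826,000 × 2.75% × 216/365 = $29,716.2740
14 March – 31 March 2003: 18 days at 3.9% → $1,826,000 × 3.9% × 18/365 = $3,511.9233
Total = $50,595.2082

$50,595.21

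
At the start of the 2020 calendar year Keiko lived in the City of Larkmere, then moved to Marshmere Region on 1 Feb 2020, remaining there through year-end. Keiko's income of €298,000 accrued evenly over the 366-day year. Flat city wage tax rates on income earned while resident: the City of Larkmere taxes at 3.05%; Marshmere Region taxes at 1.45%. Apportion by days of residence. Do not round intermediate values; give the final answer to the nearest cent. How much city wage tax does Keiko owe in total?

The City of Larkmere, 1 Jan – 31 Jan 2020: 31 days → €298,000 × 3.05% × 31/366 = €769.8333
Marshmere Region, 1 Feb – 31 Dec 2020: 335 days → €298,000 × 1.45% × 335/366 = €3,955.0137
Total = €4,724.8470

€4,724.85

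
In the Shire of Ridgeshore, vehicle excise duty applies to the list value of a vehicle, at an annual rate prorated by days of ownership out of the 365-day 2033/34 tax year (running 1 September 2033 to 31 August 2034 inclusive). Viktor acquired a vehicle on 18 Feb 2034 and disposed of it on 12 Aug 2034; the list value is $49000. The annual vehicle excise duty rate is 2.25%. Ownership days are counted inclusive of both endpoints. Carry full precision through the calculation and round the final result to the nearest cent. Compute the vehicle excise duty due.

Days held (18 Feb – 12 Aug 2034): 176 out of 365
Tax = $49000 × 2.25% × 176/365 = $531.6164

$531.62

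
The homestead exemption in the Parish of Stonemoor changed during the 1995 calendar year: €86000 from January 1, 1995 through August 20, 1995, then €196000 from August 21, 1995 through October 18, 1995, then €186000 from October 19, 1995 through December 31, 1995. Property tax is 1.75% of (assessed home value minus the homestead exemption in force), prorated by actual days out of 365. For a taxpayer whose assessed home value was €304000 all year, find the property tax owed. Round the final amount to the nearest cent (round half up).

January 1 – August 20, 1995: 232 days, exemption €86000 → (€304000 − €86000) × 1.75% × 232/365 = €2424.8767
August 21 – October 18, 1995: 59 days, exemption €196000 → (€304000 − €196000) × 1.75% × 59/365 = €305.5068
October 19 – December 31, 1995: 74 days, exemption €186000 → (€304000 − €186000) × 1.75% × 74/365 = €418.6575
Total = €3149.0411

€3149.04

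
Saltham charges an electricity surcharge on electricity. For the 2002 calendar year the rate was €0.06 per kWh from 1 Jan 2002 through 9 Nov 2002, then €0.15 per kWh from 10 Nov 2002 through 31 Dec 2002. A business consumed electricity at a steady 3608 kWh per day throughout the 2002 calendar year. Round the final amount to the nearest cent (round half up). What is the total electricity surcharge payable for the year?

1 Jan – 9 Nov 2002: 313 days × 3608 kWh/day = 1,129,304 kWh at €0.06/kWh → €67,758.24
10 Nov – 31 Dec 2002: 52 days × 3608 kWh/day = 187,616 kWh at €0.15/kWh → €28,142.40

€95,900.64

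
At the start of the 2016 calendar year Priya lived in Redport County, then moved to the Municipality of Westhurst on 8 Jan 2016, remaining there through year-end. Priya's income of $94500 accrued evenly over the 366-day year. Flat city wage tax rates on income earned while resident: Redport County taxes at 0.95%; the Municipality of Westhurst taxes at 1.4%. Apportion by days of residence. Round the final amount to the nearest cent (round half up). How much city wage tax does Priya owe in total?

$1314.87

Redport County, 1 Jan – 7 Jan 2016: 7 days → $94500 × 0.95% × 7/366 = $17.1701
The Municipality of Westhurst, 8 Jan – 31 Dec 2016: 359 days → $94500 × 1.4% × 359/366 = $1297.6967
Total = $1314.8668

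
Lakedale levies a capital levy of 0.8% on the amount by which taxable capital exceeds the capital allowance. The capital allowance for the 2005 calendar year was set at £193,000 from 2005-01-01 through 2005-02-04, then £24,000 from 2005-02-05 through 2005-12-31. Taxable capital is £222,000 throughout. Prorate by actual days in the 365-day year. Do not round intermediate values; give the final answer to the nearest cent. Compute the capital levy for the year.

£1,454.36

2005-01-01 to 2005-02-04: 35 days, exemption £193,000 → (£222,000 − £193,000) × 0.8% × 35/365 = £22.2466
2005-02-05 to 2005-12-31: 330 days, exemption £24,000 → (£222,000 − £24,000) × 0.8% × 330/365 = £1,432.1096
Total = £1,454.3562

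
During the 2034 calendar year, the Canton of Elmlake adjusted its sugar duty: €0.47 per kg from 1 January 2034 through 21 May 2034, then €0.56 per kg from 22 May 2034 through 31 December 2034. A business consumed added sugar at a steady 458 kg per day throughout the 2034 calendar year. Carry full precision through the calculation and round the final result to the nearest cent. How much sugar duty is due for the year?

1 January – 21 May 2034: 141 days × 458 kg/day = 64,578 kg at €0.47/kg → €30,351.66
22 May – 31 December 2034: 224 days × 458 kg/day = 102,592 kg at €0.56/kg → €57,451.52

€87,803.18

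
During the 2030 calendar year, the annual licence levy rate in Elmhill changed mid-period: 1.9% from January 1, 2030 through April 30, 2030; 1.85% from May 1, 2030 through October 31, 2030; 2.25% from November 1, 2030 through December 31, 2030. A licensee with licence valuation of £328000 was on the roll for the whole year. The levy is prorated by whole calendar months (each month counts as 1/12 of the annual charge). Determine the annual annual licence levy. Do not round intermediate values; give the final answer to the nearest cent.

January 1 – April 30, 2030: 4 months at 1.9% → £328000 × 1.9% × 4/12 = £2077.3333
May 1 – October 31, 2030: 6 months at 1.85% → £328000 × 1.85% × 6/12 = £3034.0000
November 1 – December 31, 2030: 2 months at 2.25% → £328000 × 2.25% × 2/12 = £1230.0000
Total = £6341.3333

£6341.33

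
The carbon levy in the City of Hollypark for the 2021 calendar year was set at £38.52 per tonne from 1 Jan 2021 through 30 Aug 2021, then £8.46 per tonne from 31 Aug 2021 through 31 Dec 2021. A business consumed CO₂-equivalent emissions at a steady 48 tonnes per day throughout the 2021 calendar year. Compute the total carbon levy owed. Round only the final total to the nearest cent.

1 Jan – 30 Aug 2021: 242 days × 48 tonnes/day = 11,616 tonnes at £38.52/tonne → £447,448.32
31 Aug – 31 Dec 2021: 123 days × 48 tonnes/day = 5,904 tonnes at £8.46/tonne → £49,947.84

£497,396.16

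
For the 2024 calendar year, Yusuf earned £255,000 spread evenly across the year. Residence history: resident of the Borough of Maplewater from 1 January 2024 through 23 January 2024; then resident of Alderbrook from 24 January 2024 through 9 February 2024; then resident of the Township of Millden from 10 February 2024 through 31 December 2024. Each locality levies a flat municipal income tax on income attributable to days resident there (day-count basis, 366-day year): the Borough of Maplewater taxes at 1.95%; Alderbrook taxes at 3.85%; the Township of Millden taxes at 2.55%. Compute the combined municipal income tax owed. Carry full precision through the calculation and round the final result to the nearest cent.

The Borough of Maplewater, 1 January – 23 January 2024: 23 days → £255,000 × 1.95% × 23/366 = £312.4795
Alderbrook, 24 January – 9 February 2024: 17 days → £255,000 × 3.85% × 17/366 = £456.0041
The Township of Millden, 10 February – 31 December 2024: 326 days → £255,000 × 2.55% × 326/366 = £5,791.8443
Total = £6,560.3279

£6,560.33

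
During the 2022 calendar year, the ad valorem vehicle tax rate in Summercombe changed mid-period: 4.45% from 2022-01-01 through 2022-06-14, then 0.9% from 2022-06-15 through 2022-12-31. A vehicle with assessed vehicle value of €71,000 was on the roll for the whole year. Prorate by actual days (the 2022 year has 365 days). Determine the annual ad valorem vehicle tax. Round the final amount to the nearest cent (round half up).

2022-01-01 to 2022-06-14: 165 days at 4.45% → €71,000 × 4.45% × 165/365 = €1,428.2671
2022-06-15 to 2022-12-31: 200 days at 0.9% → €71,000 × 0.9% × 200/365 = €350.1370
Total = €1,778.4041

€1,778.40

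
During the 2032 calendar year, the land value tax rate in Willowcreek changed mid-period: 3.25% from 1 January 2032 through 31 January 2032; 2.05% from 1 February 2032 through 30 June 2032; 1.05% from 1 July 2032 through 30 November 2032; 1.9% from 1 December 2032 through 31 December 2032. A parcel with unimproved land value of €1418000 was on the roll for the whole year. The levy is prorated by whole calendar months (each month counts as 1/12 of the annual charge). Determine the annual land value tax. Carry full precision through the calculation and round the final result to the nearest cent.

1 January – 31 January 2032: 1 month at 3.25% → €1418000 × 3.25% × 1/12 = €3840.4167
1 February – 30 June 2032: 5 months at 2.05% → €1418000 × 2.05% × 5/12 = €12112.0833
1 July – 30 November 2032: 5 months at 1.05% → €1418000 × 1.05% × 5/12 = €6203.7500
1 December – 31 December 2032: 1 month at 1.9% → €1418000 × 1.9% × 1/12 = €2245.1667
Total = €24401.4167

€24401.42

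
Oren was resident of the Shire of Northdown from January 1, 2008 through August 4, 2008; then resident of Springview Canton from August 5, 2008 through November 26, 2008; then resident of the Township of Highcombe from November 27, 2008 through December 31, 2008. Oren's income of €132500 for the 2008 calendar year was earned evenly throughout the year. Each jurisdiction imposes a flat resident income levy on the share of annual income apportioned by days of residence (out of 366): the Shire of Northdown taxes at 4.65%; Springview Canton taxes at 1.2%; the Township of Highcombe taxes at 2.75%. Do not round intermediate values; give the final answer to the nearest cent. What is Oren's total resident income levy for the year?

The Shire of Northdown, January 1 – August 4, 2008: 217 days → €132500 × 4.65% × 217/366 = €3652.9816
Springview Canton, August 5 – November 26, 2008: 114 days → €132500 × 1.2% × 114/366 = €495.2459
The Township of Highcombe, November 27 – December 31, 2008: 35 days → €132500 × 2.75% × 35/366 = €348.4460
Total = €4496.6735

€4496.67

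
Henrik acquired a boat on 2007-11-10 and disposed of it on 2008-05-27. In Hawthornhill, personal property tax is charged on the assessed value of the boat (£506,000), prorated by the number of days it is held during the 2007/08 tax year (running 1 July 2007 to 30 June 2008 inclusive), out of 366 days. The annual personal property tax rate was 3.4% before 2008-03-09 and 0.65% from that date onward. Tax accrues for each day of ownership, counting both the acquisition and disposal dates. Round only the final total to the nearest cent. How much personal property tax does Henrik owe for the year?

2007-11-10 to 2008-03-08: 120 days at 3.4% → £506,000 × 3.4% × 120/366 = £5,640.6557
2008-03-09 to 2008-05-27: 80 days at 0.65% → £506,000 × 0.65% × 80/366 = £718.9071
Total = £6,359.5628

£6,359.56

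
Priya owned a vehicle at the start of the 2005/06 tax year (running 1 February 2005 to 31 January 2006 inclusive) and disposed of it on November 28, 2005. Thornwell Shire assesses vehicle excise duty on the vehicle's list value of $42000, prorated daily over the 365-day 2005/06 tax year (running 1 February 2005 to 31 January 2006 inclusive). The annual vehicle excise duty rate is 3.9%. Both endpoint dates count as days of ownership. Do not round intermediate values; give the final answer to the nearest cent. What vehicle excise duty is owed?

$1350.79

Days held (February 1 – November 28, 2005): 301 out of 365
Tax = $42000 × 3.9% × 301/365 = $1350.7890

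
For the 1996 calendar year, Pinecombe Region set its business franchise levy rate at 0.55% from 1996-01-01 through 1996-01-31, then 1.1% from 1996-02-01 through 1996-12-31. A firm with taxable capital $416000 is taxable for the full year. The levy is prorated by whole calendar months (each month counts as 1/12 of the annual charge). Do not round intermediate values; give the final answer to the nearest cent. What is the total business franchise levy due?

1996-01-01 to 1996-01-31: 1 month at 0.55% → $416000 × 0.55% × 1/12 = $190.6667
1996-02-01 to 1996-12-31: 11 months at 1.1% → $416000 × 1.1% × 11/12 = $4194.6667
Total = $4385.3333

$4385.33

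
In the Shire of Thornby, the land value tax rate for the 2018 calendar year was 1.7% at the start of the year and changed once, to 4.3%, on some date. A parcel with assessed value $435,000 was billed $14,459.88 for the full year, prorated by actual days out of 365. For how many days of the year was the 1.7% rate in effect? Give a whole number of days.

Let d = days at the first rate; then 365 − d days at the second rate.
$435,000 × [1.7%·d + 4.3%·(365−d)] / 365 = $14,459.88
Solving gives d = 137, so the new rate took effect on 18 May 2018.

137 days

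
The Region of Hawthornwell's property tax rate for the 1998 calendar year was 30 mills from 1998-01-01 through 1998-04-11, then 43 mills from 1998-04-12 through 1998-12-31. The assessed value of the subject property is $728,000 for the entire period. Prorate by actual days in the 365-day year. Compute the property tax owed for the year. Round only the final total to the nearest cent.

1998-01-01 to 1998-04-11: 101 days at 30 mills → $728,000 × 3% × 101/365 = $6,043.3973
1998-04-12 to 1998-12-31: 264 days at 43 mills → $728,000 × 4.3% × 264/365 = $22,641.7973
Total = $28,685.1945

$28,685.19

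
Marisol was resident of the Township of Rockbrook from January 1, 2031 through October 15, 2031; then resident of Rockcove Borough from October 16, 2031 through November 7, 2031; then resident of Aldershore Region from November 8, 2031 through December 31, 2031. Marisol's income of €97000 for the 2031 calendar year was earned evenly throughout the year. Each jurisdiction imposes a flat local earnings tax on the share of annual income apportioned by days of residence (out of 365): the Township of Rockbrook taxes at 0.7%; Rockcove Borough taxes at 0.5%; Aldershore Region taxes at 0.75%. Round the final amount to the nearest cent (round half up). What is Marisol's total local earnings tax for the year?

€673.95

The Township of Rockbrook, January 1 – October 15, 2031: 288 days → €97000 × 0.7% × 288/365 = €535.7589
Rockcove Borough, October 16 – November 7, 2031: 23 days → €97000 × 0.5% × 23/365 = €30.5616
Aldershore Region, November 8 – December 31, 2031: 54 days → €97000 × 0.75% × 54/365 = €107.6301
Total = €673.9507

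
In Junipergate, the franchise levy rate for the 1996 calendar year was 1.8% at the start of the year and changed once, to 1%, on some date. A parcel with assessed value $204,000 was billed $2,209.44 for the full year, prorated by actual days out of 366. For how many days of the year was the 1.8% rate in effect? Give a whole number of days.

38 days

Let d = days at the first rate; then 366 − d days at the second rate.
$204,000 × [1.8%·d + 1%·(366−d)] / 366 = $2,209.44
Solving gives d = 38, so the new rate took effect on 8 Feb 1996.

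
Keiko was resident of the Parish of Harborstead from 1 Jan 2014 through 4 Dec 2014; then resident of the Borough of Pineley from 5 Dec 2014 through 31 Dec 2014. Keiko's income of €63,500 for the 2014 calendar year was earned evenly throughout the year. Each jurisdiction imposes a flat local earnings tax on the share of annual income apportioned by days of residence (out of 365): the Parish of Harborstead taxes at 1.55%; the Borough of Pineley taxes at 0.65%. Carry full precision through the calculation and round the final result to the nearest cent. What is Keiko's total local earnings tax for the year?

€941.97

The Parish of Harborstead, 1 Jan – 4 Dec 2014: 338 days → €63,500 × 1.55% × 338/365 = €911.4425
The Borough of Pineley, 5 Dec – 31 Dec 2014: 27 days → €63,500 × 0.65% × 27/365 = €30.5322
Total = €941.9747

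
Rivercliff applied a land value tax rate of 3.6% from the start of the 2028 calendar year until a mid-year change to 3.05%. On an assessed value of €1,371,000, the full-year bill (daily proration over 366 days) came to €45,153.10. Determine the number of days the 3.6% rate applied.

Let d = days at the first rate; then 366 − d days at the second rate.
€1,371,000 × [3.6%·d + 3.05%·(366−d)] / 366 = €45,153.10
Solving gives d = 162, so the new rate took effect on 11 June 2028.

162 days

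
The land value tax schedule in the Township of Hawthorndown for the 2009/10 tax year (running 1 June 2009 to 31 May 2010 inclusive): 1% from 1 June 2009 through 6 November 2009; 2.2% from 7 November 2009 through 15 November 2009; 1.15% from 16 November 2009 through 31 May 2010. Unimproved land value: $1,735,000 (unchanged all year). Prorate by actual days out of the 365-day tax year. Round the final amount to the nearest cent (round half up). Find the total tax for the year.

$19,268.01

1 June – 6 November 2009: 159 days at 1% → $1,735,000 × 1% × 159/365 = $7,557.9452
7 November – 15 November 2009: 9 days at 2.2% → $1,735,000 × 2.2% × 9/365 = $941.1781
16 November 2009 – 31 May 2010: 197 days at 1.15% → $1,735,000 × 1.15% × 197/365 = $10,768.8836
Total = $19,268.0068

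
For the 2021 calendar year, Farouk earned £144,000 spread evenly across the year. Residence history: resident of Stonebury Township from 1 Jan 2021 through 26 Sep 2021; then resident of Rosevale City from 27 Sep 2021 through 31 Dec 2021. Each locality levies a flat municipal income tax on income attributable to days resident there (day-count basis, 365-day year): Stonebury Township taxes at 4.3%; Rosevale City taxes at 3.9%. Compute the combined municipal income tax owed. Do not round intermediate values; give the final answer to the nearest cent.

£6,040.50

Stonebury Township, 1 Jan – 26 Sep 2021: 269 days → £144,000 × 4.3% × 269/365 = £4,563.4192
Rosevale City, 27 Sep – 31 Dec 2021: 96 days → £144,000 × 3.9% × 96/365 = £1,477.0849
Total = £6,040.5041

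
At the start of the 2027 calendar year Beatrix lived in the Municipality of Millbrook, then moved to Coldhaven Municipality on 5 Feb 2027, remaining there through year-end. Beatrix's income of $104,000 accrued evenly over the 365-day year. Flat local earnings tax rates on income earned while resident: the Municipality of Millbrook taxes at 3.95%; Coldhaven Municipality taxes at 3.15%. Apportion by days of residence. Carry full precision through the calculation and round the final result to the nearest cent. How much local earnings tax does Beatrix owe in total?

The Municipality of Millbrook, 1 Jan – 4 Feb 2027: 35 days → $104,000 × 3.95% × 35/365 = $393.9178
Coldhaven Municipality, 5 Feb – 31 Dec 2027: 330 days → $104,000 × 3.15% × 330/365 = $2,961.8630
Total = $3,355.7808

$3,355.78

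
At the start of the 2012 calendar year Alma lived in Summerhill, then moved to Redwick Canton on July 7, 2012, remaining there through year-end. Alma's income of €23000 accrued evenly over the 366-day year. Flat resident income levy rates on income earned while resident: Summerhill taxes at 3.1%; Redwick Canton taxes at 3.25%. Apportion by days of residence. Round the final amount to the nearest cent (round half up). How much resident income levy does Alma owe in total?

Summerhill, January 1 – July 6, 2012: 188 days → €23000 × 3.1% × 188/366 = €366.2404
Redwick Canton, July 7 – December 31, 2012: 178 days → €23000 × 3.25% × 178/366 = €363.5383
Total = €729.7787

€729.78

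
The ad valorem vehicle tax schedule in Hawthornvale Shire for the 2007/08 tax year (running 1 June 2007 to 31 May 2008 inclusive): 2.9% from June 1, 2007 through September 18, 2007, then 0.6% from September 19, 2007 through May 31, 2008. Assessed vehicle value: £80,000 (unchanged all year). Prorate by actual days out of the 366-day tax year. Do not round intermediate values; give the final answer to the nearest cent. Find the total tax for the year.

June 1 – September 18, 2007: 110 days at 2.9% → £80,000 × 2.9% × 110/366 = £697.2678
September 19, 2007 – May 31, 2008: 256 days at 0.6% → £80,000 × 0.6% × 256/366 = £335.7377
Total = £1,033.0055

£1,033.01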